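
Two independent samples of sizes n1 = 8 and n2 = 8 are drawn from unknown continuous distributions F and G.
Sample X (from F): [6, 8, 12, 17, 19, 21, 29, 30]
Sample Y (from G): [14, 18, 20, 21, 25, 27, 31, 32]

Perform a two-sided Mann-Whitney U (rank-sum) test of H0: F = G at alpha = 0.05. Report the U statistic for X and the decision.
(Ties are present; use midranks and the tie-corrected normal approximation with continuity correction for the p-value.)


Step 1: Combine and sort all 16 observations; assign midranks.
sorted (value, group): (6,X), (8,X), (12,X), (14,Y), (17,X), (18,Y), (19,X), (20,Y), (21,X), (21,Y), (25,Y), (27,Y), (29,X), (30,X), (31,Y), (32,Y)
ranks: 6->1, 8->2, 12->3, 14->4, 17->5, 18->6, 19->7, 20->8, 21->9.5, 21->9.5, 25->11, 27->12, 29->13, 30->14, 31->15, 32->16
Step 2: Rank sum for X: R1 = 1 + 2 + 3 + 5 + 7 + 9.5 + 13 + 14 = 54.5.
Step 3: U_X = R1 - n1(n1+1)/2 = 54.5 - 8*9/2 = 54.5 - 36 = 18.5.
       U_Y = n1*n2 - U_X = 64 - 18.5 = 45.5.
Step 4: Ties are present, so use the tie-corrected normal approximation (with continuity correction) for the p-value.
Step 5: p-value = 0.171852; compare to alpha = 0.05. fail to reject H0.

U_X = 18.5, p = 0.171852, fail to reject H0 at alpha = 0.05.


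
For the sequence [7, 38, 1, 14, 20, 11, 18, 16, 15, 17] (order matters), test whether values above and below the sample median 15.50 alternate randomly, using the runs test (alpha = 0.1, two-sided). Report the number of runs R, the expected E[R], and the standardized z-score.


Step 1: Compute median = 15.50; label A = above, B = below.
Labels in order: BABBABAABA  (n_A = 5, n_B = 5)
Step 2: Count runs R = 8.
Step 3: Under H0 (random ordering), E[R] = 2*n_A*n_B/(n_A+n_B) + 1 = 2*5*5/10 + 1 = 6.0000.
        Var[R] = 2*n_A*n_B*(2*n_A*n_B - n_A - n_B) / ((n_A+n_B)^2 * (n_A+n_B-1)) = 2000/900 = 2.2222.
        SD[R] = 1.4907.
Step 4: Continuity-corrected z = (R - 0.5 - E[R]) / SD[R] = (8 - 0.5 - 6.0000) / 1.4907 = 1.0062.
Step 5: Two-sided p-value via normal approximation = 2*(1 - Phi(|z|)) = 0.314305.
Step 6: alpha = 0.1. fail to reject H0.

R = 8, z = 1.0062, p = 0.314305, fail to reject H0.


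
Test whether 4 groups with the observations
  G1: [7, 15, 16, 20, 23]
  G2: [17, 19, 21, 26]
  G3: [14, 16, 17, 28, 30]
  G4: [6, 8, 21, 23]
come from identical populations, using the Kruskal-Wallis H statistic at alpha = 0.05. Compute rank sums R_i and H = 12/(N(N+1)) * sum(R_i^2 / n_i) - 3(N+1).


Step 1: Combine all N = 18 observations and assign midranks.
sorted (value, group, rank): (6,G4,1), (7,G1,2), (8,G4,3), (14,G3,4), (15,G1,5), (16,G1,6.5), (16,G3,6.5), (17,G2,8.5), (17,G3,8.5), (19,G2,10), (20,G1,11), (21,G2,12.5), (21,G4,12.5), (23,G1,14.5), (23,G4,14.5), (26,G2,16), (28,G3,17), (30,G3,18)
Step 2: Sum ranks within each group.
R_1 = 39 (n_1 = 5)
R_2 = 47 (n_2 = 4)
R_3 = 54 (n_3 = 5)
R_4 = 31 (n_4 = 4)
Step 3: H = 12/(N(N+1)) * sum(R_i^2/n_i) - 3(N+1)
     = 12/(18*19) * (39^2/5 + 47^2/4 + 54^2/5 + 31^2/4) - 3*19
     = 0.035088 * 1679.9 - 57
     = 1.943860.
Step 4: Ties present; correction factor C = 1 - 24/(18^3 - 18) = 0.995872. Corrected H = 1.943860 / 0.995872 = 1.951917.
Step 5: Under H0, H ~ chi^2(3); p-value = 0.582446.
Step 6: alpha = 0.05. fail to reject H0.

H = 1.9519, df = 3, p = 0.582446, fail to reject H0.


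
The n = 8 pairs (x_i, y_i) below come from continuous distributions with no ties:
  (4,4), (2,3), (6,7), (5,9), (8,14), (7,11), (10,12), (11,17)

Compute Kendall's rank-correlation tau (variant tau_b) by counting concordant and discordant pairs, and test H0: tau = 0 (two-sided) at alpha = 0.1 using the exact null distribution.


Step 1: Enumerate the 28 unordered pairs (i,j) with i<j and classify each by sign(x_j-x_i) * sign(y_j-y_i).
  (1,2):dx=-2,dy=-1->C; (1,3):dx=+2,dy=+3->C; (1,4):dx=+1,dy=+5->C; (1,5):dx=+4,dy=+10->C
  (1,6):dx=+3,dy=+7->C; (1,7):dx=+6,dy=+8->C; (1,8):dx=+7,dy=+13->C; (2,3):dx=+4,dy=+4->C
  (2,4):dx=+3,dy=+6->C; (2,5):dx=+6,dy=+11->C; (2,6):dx=+5,dy=+8->C; (2,7):dx=+8,dy=+9->C
  (2,8):dx=+9,dy=+14->C; (3,4):dx=-1,dy=+2->D; (3,5):dx=+2,dy=+7->C; (3,6):dx=+1,dy=+4->C
  (3,7):dx=+4,dy=+5->C; (3,8):dx=+5,dy=+10->C; (4,5):dx=+3,dy=+5->C; (4,6):dx=+2,dy=+2->C
  (4,7):dx=+5,dy=+3->C; (4,8):dx=+6,dy=+8->C; (5,6):dx=-1,dy=-3->C; (5,7):dx=+2,dy=-2->D
  (5,8):dx=+3,dy=+3->C; (6,7):dx=+3,dy=+1->C; (6,8):dx=+4,dy=+6->C; (7,8):dx=+1,dy=+5->C
Step 2: C = 26, D = 2, total pairs = 28.
Step 3: tau = (C - D)/(n(n-1)/2) = (26 - 2)/28 = 0.857143.
Step 4: Exact two-sided p-value (enumerate n! = 40320 permutations of y under H0): p = 0.001736.
Step 5: alpha = 0.1. reject H0.

tau_b = 0.8571 (C=26, D=2), p = 0.001736, reject H0.


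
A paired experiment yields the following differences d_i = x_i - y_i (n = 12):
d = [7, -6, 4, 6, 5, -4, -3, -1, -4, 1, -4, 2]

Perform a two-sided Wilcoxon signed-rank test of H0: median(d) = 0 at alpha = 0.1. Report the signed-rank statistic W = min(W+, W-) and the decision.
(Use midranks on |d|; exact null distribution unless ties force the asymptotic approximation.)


Step 1: Drop any zero differences (none here) and take |d_i|.
|d| = [7, 6, 4, 6, 5, 4, 3, 1, 4, 1, 4, 2]
Step 2: Midrank |d_i| (ties get averaged ranks).
ranks: |7|->12, |6|->10.5, |4|->6.5, |6|->10.5, |5|->9, |4|->6.5, |3|->4, |1|->1.5, |4|->6.5, |1|->1.5, |4|->6.5, |2|->3
Step 3: Attach original signs; sum ranks with positive sign and with negative sign.
W+ = 12 + 6.5 + 10.5 + 9 + 1.5 + 3 = 42.5
W- = 10.5 + 6.5 + 4 + 1.5 + 6.5 + 6.5 = 35.5
(Check: W+ + W- = 78 should equal n(n+1)/2 = 78.)
Step 4: Test statistic W = min(W+, W-) = 35.5.
Step 5: Ties in |d|, so use the tie-corrected normal approximation.
        E[W] = n(n+1)/4 = 12*13/4 = 39.
        Tie groups: |d|=1 (t=2), |d|=4 (t=4), |d|=6 (t=2); sum(t^3 - t) = 72.
        Var[W] = n(n+1)(2n+1)/24 - sum(t^3-t)/48 = 3900/24 - 72/48 = 161.
        z = (W - E[W]) / sqrt(Var[W]) = (35.5 - 39) / 12.6886 = -0.2758.
        Two-sided p = 2*Phi(z) = 0.782672.
Step 6: alpha = 0.1. fail to reject H0.

W+ = 42.5, W- = 35.5, W = min = 35.5, p = 0.782672, fail to reject H0.


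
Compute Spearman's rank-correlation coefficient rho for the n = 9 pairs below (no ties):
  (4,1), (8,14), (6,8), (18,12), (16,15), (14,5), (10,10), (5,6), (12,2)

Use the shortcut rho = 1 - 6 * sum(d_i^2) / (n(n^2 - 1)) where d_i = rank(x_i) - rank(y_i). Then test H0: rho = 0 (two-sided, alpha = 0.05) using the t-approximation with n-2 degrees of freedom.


Step 1: Rank x and y separately (midranks; no ties here).
rank(x): 4->1, 8->4, 6->3, 18->9, 16->8, 14->7, 10->5, 5->2, 12->6
rank(y): 1->1, 14->8, 8->5, 12->7, 15->9, 5->3, 10->6, 6->4, 2->2
Step 2: d_i = R_x(i) - R_y(i); compute d_i^2.
  (1-1)^2=0, (4-8)^2=16, (3-5)^2=4, (9-7)^2=4, (8-9)^2=1, (7-3)^2=16, (5-6)^2=1, (2-4)^2=4, (6-2)^2=16
sum(d^2) = 62.
Step 3: rho = 1 - 6*62 / (9*(9^2 - 1)) = 1 - 372/720 = 0.483333.
Step 4: Under H0, t = rho * sqrt((n-2)/(1-rho^2)) = 1.4607 ~ t(7).
Step 5: Two-sided p-value from the t-distribution with 7 df = 0.187470.
Step 6: alpha = 0.05. fail to reject H0.

rho = 0.4833, p = 0.187470, fail to reject H0 at alpha = 0.05.


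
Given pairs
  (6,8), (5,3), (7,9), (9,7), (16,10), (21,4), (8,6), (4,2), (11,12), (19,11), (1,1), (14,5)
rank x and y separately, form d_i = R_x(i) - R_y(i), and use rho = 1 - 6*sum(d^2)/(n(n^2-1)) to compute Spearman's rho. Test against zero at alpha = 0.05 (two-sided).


Step 1: Rank x and y separately (midranks; no ties here).
rank(x): 6->4, 5->3, 7->5, 9->7, 16->10, 21->12, 8->6, 4->2, 11->8, 19->11, 1->1, 14->9
rank(y): 8->8, 3->3, 9->9, 7->7, 10->10, 4->4, 6->6, 2->2, 12->12, 11->11, 1->1, 5->5
Step 2: d_i = R_x(i) - R_y(i); compute d_i^2.
  (4-8)^2=16, (3-3)^2=0, (5-9)^2=16, (7-7)^2=0, (10-10)^2=0, (12-4)^2=64, (6-6)^2=0, (2-2)^2=0, (8-12)^2=16, (11-11)^2=0, (1-1)^2=0, (9-5)^2=16
sum(d^2) = 128.
Step 3: rho = 1 - 6*128 / (12*(12^2 - 1)) = 1 - 768/1716 = 0.552448.
Step 4: Under H0, t = rho * sqrt((n-2)/(1-rho^2)) = 2.0959 ~ t(10).
Step 5: Two-sided p-value from the t-distribution with 10 df = 0.062511.
Step 6: alpha = 0.05. fail to reject H0.

rho = 0.5524, p = 0.062511, fail to reject H0 at alpha = 0.05.


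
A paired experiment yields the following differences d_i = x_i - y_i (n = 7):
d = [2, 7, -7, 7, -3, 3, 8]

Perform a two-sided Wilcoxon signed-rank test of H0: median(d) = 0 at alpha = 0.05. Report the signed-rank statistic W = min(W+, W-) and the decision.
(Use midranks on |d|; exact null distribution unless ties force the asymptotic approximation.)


Step 1: Drop any zero differences (none here) and take |d_i|.
|d| = [2, 7, 7, 7, 3, 3, 8]
Step 2: Midrank |d_i| (ties get averaged ranks).
ranks: |2|->1, |7|->5, |7|->5, |7|->5, |3|->2.5, |3|->2.5, |8|->7
Step 3: Attach original signs; sum ranks with positive sign and with negative sign.
W+ = 1 + 5 + 5 + 2.5 + 7 = 20.5
W- = 5 + 2.5 = 7.5
(Check: W+ + W- = 28 should equal n(n+1)/2 = 28.)
Step 4: Test statistic W = min(W+, W-) = 7.5.
Step 5: Ties in |d|, so use the tie-corrected normal approximation.
        E[W] = n(n+1)/4 = 7*8/4 = 14.
        Tie groups: |d|=3 (t=2), |d|=7 (t=3); sum(t^3 - t) = 30.
        Var[W] = n(n+1)(2n+1)/24 - sum(t^3-t)/48 = 840/24 - 30/48 = 34.375.
        z = (W - E[W]) / sqrt(Var[W]) = (7.5 - 14) / 5.8630 = -1.1086.
        Two-sided p = 2*Phi(z) = 0.267584.
Step 6: alpha = 0.05. fail to reject H0.

W+ = 20.5, W- = 7.5, W = min = 7.5, p = 0.267584, fail to reject H0.


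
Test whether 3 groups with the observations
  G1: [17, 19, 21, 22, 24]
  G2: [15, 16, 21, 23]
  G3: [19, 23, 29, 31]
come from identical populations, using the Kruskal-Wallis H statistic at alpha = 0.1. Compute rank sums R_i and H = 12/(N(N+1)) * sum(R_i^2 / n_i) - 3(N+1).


Step 1: Combine all N = 13 observations and assign midranks.
sorted (value, group, rank): (15,G2,1), (16,G2,2), (17,G1,3), (19,G1,4.5), (19,G3,4.5), (21,G1,6.5), (21,G2,6.5), (22,G1,8), (23,G2,9.5), (23,G3,9.5), (24,G1,11), (29,G3,12), (31,G3,13)
Step 2: Sum ranks within each group.
R_1 = 33 (n_1 = 5)
R_2 = 19 (n_2 = 4)
R_3 = 39 (n_3 = 4)
Step 3: H = 12/(N(N+1)) * sum(R_i^2/n_i) - 3(N+1)
     = 12/(13*14) * (33^2/5 + 19^2/4 + 39^2/4) - 3*14
     = 0.065934 * 688.3 - 42
     = 3.382418.
Step 4: Ties present; correction factor C = 1 - 18/(13^3 - 13) = 0.991758. Corrected H = 3.382418 / 0.991758 = 3.410526.
Step 5: Under H0, H ~ chi^2(2); p-value = 0.181725.
Step 6: alpha = 0.1. fail to reject H0.

H = 3.4105, df = 2, p = 0.181725, fail to reject H0.


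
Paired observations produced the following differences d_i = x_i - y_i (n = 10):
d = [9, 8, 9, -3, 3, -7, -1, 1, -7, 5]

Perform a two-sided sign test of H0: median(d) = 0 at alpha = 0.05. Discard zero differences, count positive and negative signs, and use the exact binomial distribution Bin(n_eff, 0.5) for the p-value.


Step 1: Discard zero differences. Original n = 10; n_eff = number of nonzero differences = 10.
Nonzero differences (with sign): +9, +8, +9, -3, +3, -7, -1, +1, -7, +5
Step 2: Count signs: positive = 6, negative = 4.
Step 3: Under H0: P(positive) = 0.5, so the number of positives S ~ Bin(10, 0.5).
Step 4: Two-sided exact p-value = sum of Bin(10,0.5) probabilities at or below the observed probability = 0.753906.
Step 5: alpha = 0.05. fail to reject H0.

n_eff = 10, pos = 6, neg = 4, p = 0.753906, fail to reject H0.


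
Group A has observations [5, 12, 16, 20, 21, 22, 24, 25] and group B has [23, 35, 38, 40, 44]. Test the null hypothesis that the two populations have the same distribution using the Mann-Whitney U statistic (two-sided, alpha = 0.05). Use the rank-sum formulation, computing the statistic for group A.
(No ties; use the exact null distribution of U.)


Step 1: Combine and sort all 13 observations; assign midranks.
sorted (value, group): (5,X), (12,X), (16,X), (20,X), (21,X), (22,X), (23,Y), (24,X), (25,X), (35,Y), (38,Y), (40,Y), (44,Y)
ranks: 5->1, 12->2, 16->3, 20->4, 21->5, 22->6, 23->7, 24->8, 25->9, 35->10, 38->11, 40->12, 44->13
Step 2: Rank sum for X: R1 = 1 + 2 + 3 + 4 + 5 + 6 + 8 + 9 = 38.
Step 3: U_X = R1 - n1(n1+1)/2 = 38 - 8*9/2 = 38 - 36 = 2.
       U_Y = n1*n2 - U_X = 40 - 2 = 38.
Step 4: No ties, so the exact null distribution of U (based on enumerating the C(13,8) = 1287 equally likely rank assignments) gives the two-sided p-value.
Step 5: p-value = 0.006216; compare to alpha = 0.05. reject H0.

U_X = 2, p = 0.006216, reject H0 at alpha = 0.05.


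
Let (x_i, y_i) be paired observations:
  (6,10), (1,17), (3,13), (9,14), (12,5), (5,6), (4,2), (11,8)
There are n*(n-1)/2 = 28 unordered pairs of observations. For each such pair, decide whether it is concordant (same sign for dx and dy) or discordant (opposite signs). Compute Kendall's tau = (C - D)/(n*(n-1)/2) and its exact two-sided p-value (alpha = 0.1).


Step 1: Enumerate the 28 unordered pairs (i,j) with i<j and classify each by sign(x_j-x_i) * sign(y_j-y_i).
  (1,2):dx=-5,dy=+7->D; (1,3):dx=-3,dy=+3->D; (1,4):dx=+3,dy=+4->C; (1,5):dx=+6,dy=-5->D
  (1,6):dx=-1,dy=-4->C; (1,7):dx=-2,dy=-8->C; (1,8):dx=+5,dy=-2->D; (2,3):dx=+2,dy=-4->D
  (2,4):dx=+8,dy=-3->D; (2,5):dx=+11,dy=-12->D; (2,6):dx=+4,dy=-11->D; (2,7):dx=+3,dy=-15->D
  (2,8):dx=+10,dy=-9->D; (3,4):dx=+6,dy=+1->C; (3,5):dx=+9,dy=-8->D; (3,6):dx=+2,dy=-7->D
  (3,7):dx=+1,dy=-11->D; (3,8):dx=+8,dy=-5->D; (4,5):dx=+3,dy=-9->D; (4,6):dx=-4,dy=-8->C
  (4,7):dx=-5,dy=-12->C; (4,8):dx=+2,dy=-6->D; (5,6):dx=-7,dy=+1->D; (5,7):dx=-8,dy=-3->C
  (5,8):dx=-1,dy=+3->D; (6,7):dx=-1,dy=-4->C; (6,8):dx=+6,dy=+2->C; (7,8):dx=+7,dy=+6->C
Step 2: C = 10, D = 18, total pairs = 28.
Step 3: tau = (C - D)/(n(n-1)/2) = (10 - 18)/28 = -0.285714.
Step 4: Exact two-sided p-value (enumerate n! = 40320 permutations of y under H0): p = 0.398760.
Step 5: alpha = 0.1. fail to reject H0.

tau_b = -0.2857 (C=10, D=18), p = 0.398760, fail to reject H0.


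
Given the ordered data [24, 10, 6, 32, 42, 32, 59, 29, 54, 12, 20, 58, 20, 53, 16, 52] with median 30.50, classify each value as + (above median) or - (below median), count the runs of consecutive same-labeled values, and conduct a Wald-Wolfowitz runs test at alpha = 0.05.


Step 1: Compute median = 30.50; label A = above, B = below.
Labels in order: BBBAAAABABBABABA  (n_A = 8, n_B = 8)
Step 2: Count runs R = 10.
Step 3: Under H0 (random ordering), E[R] = 2*n_A*n_B/(n_A+n_B) + 1 = 2*8*8/16 + 1 = 9.0000.
        Var[R] = 2*n_A*n_B*(2*n_A*n_B - n_A - n_B) / ((n_A+n_B)^2 * (n_A+n_B-1)) = 14336/3840 = 3.7333.
        SD[R] = 1.9322.
Step 4: Continuity-corrected z = (R - 0.5 - E[R]) / SD[R] = (10 - 0.5 - 9.0000) / 1.9322 = 0.2588.
Step 5: Two-sided p-value via normal approximation = 2*(1 - Phi(|z|)) = 0.795809.
Step 6: alpha = 0.05. fail to reject H0.

R = 10, z = 0.2588, p = 0.795809, fail to reject H0.


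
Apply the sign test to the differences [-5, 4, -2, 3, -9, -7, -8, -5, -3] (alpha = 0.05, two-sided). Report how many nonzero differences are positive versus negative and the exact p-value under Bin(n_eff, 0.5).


Step 1: Discard zero differences. Original n = 9; n_eff = number of nonzero differences = 9.
Nonzero differences (with sign): -5, +4, -2, +3, -9, -7, -8, -5, -3
Step 2: Count signs: positive = 2, negative = 7.
Step 3: Under H0: P(positive) = 0.5, so the number of positives S ~ Bin(9, 0.5).
Step 4: Two-sided exact p-value = sum of Bin(9,0.5) probabilities at or below the observed probability = 0.179688.
Step 5: alpha = 0.05. fail to reject H0.

n_eff = 9, pos = 2, neg = 7, p = 0.179688, fail to reject H0.


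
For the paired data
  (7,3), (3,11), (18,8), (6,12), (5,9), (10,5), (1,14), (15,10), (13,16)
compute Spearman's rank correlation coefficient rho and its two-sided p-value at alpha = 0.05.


Step 1: Rank x and y separately (midranks; no ties here).
rank(x): 7->5, 3->2, 18->9, 6->4, 5->3, 10->6, 1->1, 15->8, 13->7
rank(y): 3->1, 11->6, 8->3, 12->7, 9->4, 5->2, 14->8, 10->5, 16->9
Step 2: d_i = R_x(i) - R_y(i); compute d_i^2.
  (5-1)^2=16, (2-6)^2=16, (9-3)^2=36, (4-7)^2=9, (3-4)^2=1, (6-2)^2=16, (1-8)^2=49, (8-5)^2=9, (7-9)^2=4
sum(d^2) = 156.
Step 3: rho = 1 - 6*156 / (9*(9^2 - 1)) = 1 - 936/720 = -0.300000.
Step 4: Under H0, t = rho * sqrt((n-2)/(1-rho^2)) = -0.8321 ~ t(7).
Step 5: Two-sided p-value from the t-distribution with 7 df = 0.432845.
Step 6: alpha = 0.05. fail to reject H0.

rho = -0.3000, p = 0.432845, fail to reject H0 at alpha = 0.05.


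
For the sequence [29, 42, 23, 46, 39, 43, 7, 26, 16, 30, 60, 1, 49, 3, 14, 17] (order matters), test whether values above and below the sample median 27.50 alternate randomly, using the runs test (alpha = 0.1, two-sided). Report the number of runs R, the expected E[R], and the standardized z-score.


Step 1: Compute median = 27.50; label A = above, B = below.
Labels in order: AABAAABBBAABABBB  (n_A = 8, n_B = 8)
Step 2: Count runs R = 8.
Step 3: Under H0 (random ordering), E[R] = 2*n_A*n_B/(n_A+n_B) + 1 = 2*8*8/16 + 1 = 9.0000.
        Var[R] = 2*n_A*n_B*(2*n_A*n_B - n_A - n_B) / ((n_A+n_B)^2 * (n_A+n_B-1)) = 14336/3840 = 3.7333.
        SD[R] = 1.9322.
Step 4: Continuity-corrected z = (R + 0.5 - E[R]) / SD[R] = (8 + 0.5 - 9.0000) / 1.9322 = -0.2588.
Step 5: Two-sided p-value via normal approximation = 2*(1 - Phi(|z|)) = 0.795809.
Step 6: alpha = 0.1. fail to reject H0.

R = 8, z = -0.2588, p = 0.795809, fail to reject H0.


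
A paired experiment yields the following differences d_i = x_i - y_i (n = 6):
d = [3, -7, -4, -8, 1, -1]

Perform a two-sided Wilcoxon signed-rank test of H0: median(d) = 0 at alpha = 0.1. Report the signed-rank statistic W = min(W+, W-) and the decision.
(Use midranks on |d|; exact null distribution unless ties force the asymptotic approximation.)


Step 1: Drop any zero differences (none here) and take |d_i|.
|d| = [3, 7, 4, 8, 1, 1]
Step 2: Midrank |d_i| (ties get averaged ranks).
ranks: |3|->3, |7|->5, |4|->4, |8|->6, |1|->1.5, |1|->1.5
Step 3: Attach original signs; sum ranks with positive sign and with negative sign.
W+ = 3 + 1.5 = 4.5
W- = 5 + 4 + 6 + 1.5 = 16.5
(Check: W+ + W- = 21 should equal n(n+1)/2 = 21.)
Step 4: Test statistic W = min(W+, W-) = 4.5.
Step 5: Ties in |d|, so use the tie-corrected normal approximation.
        E[W] = n(n+1)/4 = 6*7/4 = 10.5.
        Tie groups: |d|=1 (t=2); sum(t^3 - t) = 6.
        Var[W] = n(n+1)(2n+1)/24 - sum(t^3-t)/48 = 546/24 - 6/48 = 22.625.
        z = (W - E[W]) / sqrt(Var[W]) = (4.5 - 10.5) / 4.7566 = -1.2614.
        Two-sided p = 2*Phi(z) = 0.207160.
Step 6: alpha = 0.1. fail to reject H0.

W+ = 4.5, W- = 16.5, W = min = 4.5, p = 0.207160, fail to reject H0.


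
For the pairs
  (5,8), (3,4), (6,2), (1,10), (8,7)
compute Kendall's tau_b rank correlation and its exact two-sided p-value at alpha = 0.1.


Step 1: Enumerate the 10 unordered pairs (i,j) with i<j and classify each by sign(x_j-x_i) * sign(y_j-y_i).
  (1,2):dx=-2,dy=-4->C; (1,3):dx=+1,dy=-6->D; (1,4):dx=-4,dy=+2->D; (1,5):dx=+3,dy=-1->D
  (2,3):dx=+3,dy=-2->D; (2,4):dx=-2,dy=+6->D; (2,5):dx=+5,dy=+3->C; (3,4):dx=-5,dy=+8->D
  (3,5):dx=+2,dy=+5->C; (4,5):dx=+7,dy=-3->D
Step 2: C = 3, D = 7, total pairs = 10.
Step 3: tau = (C - D)/(n(n-1)/2) = (3 - 7)/10 = -0.400000.
Step 4: Exact two-sided p-value (enumerate n! = 120 permutations of y under H0): p = 0.483333.
Step 5: alpha = 0.1. fail to reject H0.

tau_b = -0.4000 (C=3, D=7), p = 0.483333, fail to reject H0.


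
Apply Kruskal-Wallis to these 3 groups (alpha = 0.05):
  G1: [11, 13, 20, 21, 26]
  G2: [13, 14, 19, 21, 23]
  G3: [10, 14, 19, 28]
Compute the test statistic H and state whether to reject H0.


Step 1: Combine all N = 14 observations and assign midranks.
sorted (value, group, rank): (10,G3,1), (11,G1,2), (13,G1,3.5), (13,G2,3.5), (14,G2,5.5), (14,G3,5.5), (19,G2,7.5), (19,G3,7.5), (20,G1,9), (21,G1,10.5), (21,G2,10.5), (23,G2,12), (26,G1,13), (28,G3,14)
Step 2: Sum ranks within each group.
R_1 = 38 (n_1 = 5)
R_2 = 39 (n_2 = 5)
R_3 = 28 (n_3 = 4)
Step 3: H = 12/(N(N+1)) * sum(R_i^2/n_i) - 3(N+1)
     = 12/(14*15) * (38^2/5 + 39^2/5 + 28^2/4) - 3*15
     = 0.057143 * 789 - 45
     = 0.085714.
Step 4: Ties present; correction factor C = 1 - 24/(14^3 - 14) = 0.991209. Corrected H = 0.085714 / 0.991209 = 0.086475.
Step 5: Under H0, H ~ chi^2(2); p-value = 0.957684.
Step 6: alpha = 0.05. fail to reject H0.

H = 0.0865, df = 2, p = 0.957684, fail to reject H0.


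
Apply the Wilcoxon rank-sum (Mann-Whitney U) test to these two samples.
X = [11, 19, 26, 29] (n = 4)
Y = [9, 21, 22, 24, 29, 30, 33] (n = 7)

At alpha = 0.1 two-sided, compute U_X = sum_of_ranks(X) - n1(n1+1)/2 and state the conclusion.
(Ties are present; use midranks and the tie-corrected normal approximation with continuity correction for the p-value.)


Step 1: Combine and sort all 11 observations; assign midranks.
sorted (value, group): (9,Y), (11,X), (19,X), (21,Y), (22,Y), (24,Y), (26,X), (29,X), (29,Y), (30,Y), (33,Y)
ranks: 9->1, 11->2, 19->3, 21->4, 22->5, 24->6, 26->7, 29->8.5, 29->8.5, 30->10, 33->11
Step 2: Rank sum for X: R1 = 2 + 3 + 7 + 8.5 = 20.5.
Step 3: U_X = R1 - n1(n1+1)/2 = 20.5 - 4*5/2 = 20.5 - 10 = 10.5.
       U_Y = n1*n2 - U_X = 28 - 10.5 = 17.5.
Step 4: Ties are present, so use the tie-corrected normal approximation (with continuity correction) for the p-value.
Step 5: p-value = 0.569872; compare to alpha = 0.1. fail to reject H0.

U_X = 10.5, p = 0.569872, fail to reject H0 at alpha = 0.1.


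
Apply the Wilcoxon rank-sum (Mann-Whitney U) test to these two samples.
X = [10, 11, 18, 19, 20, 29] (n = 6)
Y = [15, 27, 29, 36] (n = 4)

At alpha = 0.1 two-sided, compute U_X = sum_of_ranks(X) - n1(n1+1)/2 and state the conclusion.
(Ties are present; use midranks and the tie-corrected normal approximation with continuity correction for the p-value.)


Step 1: Combine and sort all 10 observations; assign midranks.
sorted (value, group): (10,X), (11,X), (15,Y), (18,X), (19,X), (20,X), (27,Y), (29,X), (29,Y), (36,Y)
ranks: 10->1, 11->2, 15->3, 18->4, 19->5, 20->6, 27->7, 29->8.5, 29->8.5, 36->10
Step 2: Rank sum for X: R1 = 1 + 2 + 4 + 5 + 6 + 8.5 = 26.5.
Step 3: U_X = R1 - n1(n1+1)/2 = 26.5 - 6*7/2 = 26.5 - 21 = 5.5.
       U_Y = n1*n2 - U_X = 24 - 5.5 = 18.5.
Step 4: Ties are present, so use the tie-corrected normal approximation (with continuity correction) for the p-value.
Step 5: p-value = 0.199458; compare to alpha = 0.1. fail to reject H0.

U_X = 5.5, p = 0.199458, fail to reject H0 at alpha = 0.1.


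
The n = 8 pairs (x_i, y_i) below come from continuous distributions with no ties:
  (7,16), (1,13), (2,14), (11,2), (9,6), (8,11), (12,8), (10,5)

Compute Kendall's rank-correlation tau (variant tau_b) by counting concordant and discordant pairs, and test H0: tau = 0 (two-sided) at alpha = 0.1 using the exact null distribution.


Step 1: Enumerate the 28 unordered pairs (i,j) with i<j and classify each by sign(x_j-x_i) * sign(y_j-y_i).
  (1,2):dx=-6,dy=-3->C; (1,3):dx=-5,dy=-2->C; (1,4):dx=+4,dy=-14->D; (1,5):dx=+2,dy=-10->D
  (1,6):dx=+1,dy=-5->D; (1,7):dx=+5,dy=-8->D; (1,8):dx=+3,dy=-11->D; (2,3):dx=+1,dy=+1->C
  (2,4):dx=+10,dy=-11->D; (2,5):dx=+8,dy=-7->D; (2,6):dx=+7,dy=-2->D; (2,7):dx=+11,dy=-5->D
  (2,8):dx=+9,dy=-8->D; (3,4):dx=+9,dy=-12->D; (3,5):dx=+7,dy=-8->D; (3,6):dx=+6,dy=-3->D
  (3,7):dx=+10,dy=-6->D; (3,8):dx=+8,dy=-9->D; (4,5):dx=-2,dy=+4->D; (4,6):dx=-3,dy=+9->D
  (4,7):dx=+1,dy=+6->C; (4,8):dx=-1,dy=+3->D; (5,6):dx=-1,dy=+5->D; (5,7):dx=+3,dy=+2->C
  (5,8):dx=+1,dy=-1->D; (6,7):dx=+4,dy=-3->D; (6,8):dx=+2,dy=-6->D; (7,8):dx=-2,dy=-3->C
Step 2: C = 6, D = 22, total pairs = 28.
Step 3: tau = (C - D)/(n(n-1)/2) = (6 - 22)/28 = -0.571429.
Step 4: Exact two-sided p-value (enumerate n! = 40320 permutations of y under H0): p = 0.061012.
Step 5: alpha = 0.1. reject H0.

tau_b = -0.5714 (C=6, D=22), p = 0.061012, reject H0.


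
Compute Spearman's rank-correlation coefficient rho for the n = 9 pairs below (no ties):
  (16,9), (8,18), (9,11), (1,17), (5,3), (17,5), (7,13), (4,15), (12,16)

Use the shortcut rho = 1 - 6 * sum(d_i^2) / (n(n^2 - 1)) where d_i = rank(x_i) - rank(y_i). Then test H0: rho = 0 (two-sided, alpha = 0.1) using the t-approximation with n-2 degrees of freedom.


Step 1: Rank x and y separately (midranks; no ties here).
rank(x): 16->8, 8->5, 9->6, 1->1, 5->3, 17->9, 7->4, 4->2, 12->7
rank(y): 9->3, 18->9, 11->4, 17->8, 3->1, 5->2, 13->5, 15->6, 16->7
Step 2: d_i = R_x(i) - R_y(i); compute d_i^2.
  (8-3)^2=25, (5-9)^2=16, (6-4)^2=4, (1-8)^2=49, (3-1)^2=4, (9-2)^2=49, (4-5)^2=1, (2-6)^2=16, (7-7)^2=0
sum(d^2) = 164.
Step 3: rho = 1 - 6*164 / (9*(9^2 - 1)) = 1 - 984/720 = -0.366667.
Step 4: Under H0, t = rho * sqrt((n-2)/(1-rho^2)) = -1.0427 ~ t(7).
Step 5: Two-sided p-value from the t-distribution with 7 df = 0.331740.
Step 6: alpha = 0.1. fail to reject H0.

rho = -0.3667, p = 0.331740, fail to reject H0 at alpha = 0.1.


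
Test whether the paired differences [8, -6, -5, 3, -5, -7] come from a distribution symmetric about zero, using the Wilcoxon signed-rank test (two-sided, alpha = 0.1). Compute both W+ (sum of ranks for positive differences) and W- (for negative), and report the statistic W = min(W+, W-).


Step 1: Drop any zero differences (none here) and take |d_i|.
|d| = [8, 6, 5, 3, 5, 7]
Step 2: Midrank |d_i| (ties get averaged ranks).
ranks: |8|->6, |6|->4, |5|->2.5, |3|->1, |5|->2.5, |7|->5
Step 3: Attach original signs; sum ranks with positive sign and with negative sign.
W+ = 6 + 1 = 7
W- = 4 + 2.5 + 2.5 + 5 = 14
(Check: W+ + W- = 21 should equal n(n+1)/2 = 21.)
Step 4: Test statistic W = min(W+, W-) = 7.
Step 5: Ties in |d|, so use the tie-corrected normal approximation.
        E[W] = n(n+1)/4 = 6*7/4 = 10.5.
        Tie groups: |d|=5 (t=2); sum(t^3 - t) = 6.
        Var[W] = n(n+1)(2n+1)/24 - sum(t^3-t)/48 = 546/24 - 6/48 = 22.625.
        z = (W - E[W]) / sqrt(Var[W]) = (7 - 10.5) / 4.7566 = -0.7358.
        Two-sided p = 2*Phi(z) = 0.461838.
Step 6: alpha = 0.1. fail to reject H0.

W+ = 7, W- = 14, W = min = 7, p = 0.461838, fail to reject H0.


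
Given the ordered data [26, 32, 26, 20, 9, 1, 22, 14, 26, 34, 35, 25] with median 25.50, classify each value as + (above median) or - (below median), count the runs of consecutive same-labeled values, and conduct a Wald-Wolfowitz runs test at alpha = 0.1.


Step 1: Compute median = 25.50; label A = above, B = below.
Labels in order: AAABBBBBAAAB  (n_A = 6, n_B = 6)
Step 2: Count runs R = 4.
Step 3: Under H0 (random ordering), E[R] = 2*n_A*n_B/(n_A+n_B) + 1 = 2*6*6/12 + 1 = 7.0000.
        Var[R] = 2*n_A*n_B*(2*n_A*n_B - n_A - n_B) / ((n_A+n_B)^2 * (n_A+n_B-1)) = 4320/1584 = 2.7273.
        SD[R] = 1.6514.
Step 4: Continuity-corrected z = (R + 0.5 - E[R]) / SD[R] = (4 + 0.5 - 7.0000) / 1.6514 = -1.5138.
Step 5: Two-sided p-value via normal approximation = 2*(1 - Phi(|z|)) = 0.130070.
Step 6: alpha = 0.1. fail to reject H0.

R = 4, z = -1.5138, p = 0.130070, fail to reject H0.


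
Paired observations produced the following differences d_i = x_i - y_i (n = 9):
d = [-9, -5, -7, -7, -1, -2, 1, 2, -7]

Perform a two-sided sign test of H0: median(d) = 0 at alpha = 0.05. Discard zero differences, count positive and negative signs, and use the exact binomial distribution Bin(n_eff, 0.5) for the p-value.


Step 1: Discard zero differences. Original n = 9; n_eff = number of nonzero differences = 9.
Nonzero differences (with sign): -9, -5, -7, -7, -1, -2, +1, +2, -7
Step 2: Count signs: positive = 2, negative = 7.
Step 3: Under H0: P(positive) = 0.5, so the number of positives S ~ Bin(9, 0.5).
Step 4: Two-sided exact p-value = sum of Bin(9,0.5) probabilities at or below the observed probability = 0.179688.
Step 5: alpha = 0.05. fail to reject H0.

n_eff = 9, pos = 2, neg = 7, p = 0.179688, fail to reject H0.


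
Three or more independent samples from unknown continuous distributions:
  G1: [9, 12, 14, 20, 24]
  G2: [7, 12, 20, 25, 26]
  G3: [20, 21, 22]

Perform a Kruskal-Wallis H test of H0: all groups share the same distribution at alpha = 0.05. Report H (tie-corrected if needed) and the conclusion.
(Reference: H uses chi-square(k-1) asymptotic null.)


Step 1: Combine all N = 13 observations and assign midranks.
sorted (value, group, rank): (7,G2,1), (9,G1,2), (12,G1,3.5), (12,G2,3.5), (14,G1,5), (20,G1,7), (20,G2,7), (20,G3,7), (21,G3,9), (22,G3,10), (24,G1,11), (25,G2,12), (26,G2,13)
Step 2: Sum ranks within each group.
R_1 = 28.5 (n_1 = 5)
R_2 = 36.5 (n_2 = 5)
R_3 = 26 (n_3 = 3)
Step 3: H = 12/(N(N+1)) * sum(R_i^2/n_i) - 3(N+1)
     = 12/(13*14) * (28.5^2/5 + 36.5^2/5 + 26^2/3) - 3*14
     = 0.065934 * 654.233 - 42
     = 1.136264.
Step 4: Ties present; correction factor C = 1 - 30/(13^3 - 13) = 0.986264. Corrected H = 1.136264 / 0.986264 = 1.152089.
Step 5: Under H0, H ~ chi^2(2); p-value = 0.562117.
Step 6: alpha = 0.05. fail to reject H0.

H = 1.1521, df = 2, p = 0.562117, fail to reject H0.


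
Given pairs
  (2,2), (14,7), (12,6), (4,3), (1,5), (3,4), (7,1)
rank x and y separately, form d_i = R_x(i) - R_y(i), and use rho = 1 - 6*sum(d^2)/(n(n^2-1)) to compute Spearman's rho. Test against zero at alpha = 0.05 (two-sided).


Step 1: Rank x and y separately (midranks; no ties here).
rank(x): 2->2, 14->7, 12->6, 4->4, 1->1, 3->3, 7->5
rank(y): 2->2, 7->7, 6->6, 3->3, 5->5, 4->4, 1->1
Step 2: d_i = R_x(i) - R_y(i); compute d_i^2.
  (2-2)^2=0, (7-7)^2=0, (6-6)^2=0, (4-3)^2=1, (1-5)^2=16, (3-4)^2=1, (5-1)^2=16
sum(d^2) = 34.
Step 3: rho = 1 - 6*34 / (7*(7^2 - 1)) = 1 - 204/336 = 0.392857.
Step 4: Under H0, t = rho * sqrt((n-2)/(1-rho^2)) = 0.9553 ~ t(5).
Step 5: Two-sided p-value from the t-distribution with 5 df = 0.383317.
Step 6: alpha = 0.05. fail to reject H0.

rho = 0.3929, p = 0.383317, fail to reject H0 at alpha = 0.05.


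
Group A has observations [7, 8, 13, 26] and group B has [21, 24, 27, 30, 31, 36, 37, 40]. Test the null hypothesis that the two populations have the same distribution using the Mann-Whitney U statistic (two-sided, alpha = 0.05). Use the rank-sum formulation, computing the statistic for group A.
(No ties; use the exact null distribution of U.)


Step 1: Combine and sort all 12 observations; assign midranks.
sorted (value, group): (7,X), (8,X), (13,X), (21,Y), (24,Y), (26,X), (27,Y), (30,Y), (31,Y), (36,Y), (37,Y), (40,Y)
ranks: 7->1, 8->2, 13->3, 21->4, 24->5, 26->6, 27->7, 30->8, 31->9, 36->10, 37->11, 40->12
Step 2: Rank sum for X: R1 = 1 + 2 + 3 + 6 = 12.
Step 3: U_X = R1 - n1(n1+1)/2 = 12 - 4*5/2 = 12 - 10 = 2.
       U_Y = n1*n2 - U_X = 32 - 2 = 30.
Step 4: No ties, so the exact null distribution of U (based on enumerating the C(12,4) = 495 equally likely rank assignments) gives the two-sided p-value.
Step 5: p-value = 0.016162; compare to alpha = 0.05. reject H0.

U_X = 2, p = 0.016162, reject H0 at alpha = 0.05.


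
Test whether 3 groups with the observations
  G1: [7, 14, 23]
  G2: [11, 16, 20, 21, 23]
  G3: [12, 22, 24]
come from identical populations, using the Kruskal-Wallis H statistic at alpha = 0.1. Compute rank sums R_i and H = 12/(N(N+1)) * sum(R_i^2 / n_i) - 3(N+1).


Step 1: Combine all N = 11 observations and assign midranks.
sorted (value, group, rank): (7,G1,1), (11,G2,2), (12,G3,3), (14,G1,4), (16,G2,5), (20,G2,6), (21,G2,7), (22,G3,8), (23,G1,9.5), (23,G2,9.5), (24,G3,11)
Step 2: Sum ranks within each group.
R_1 = 14.5 (n_1 = 3)
R_2 = 29.5 (n_2 = 5)
R_3 = 22 (n_3 = 3)
Step 3: H = 12/(N(N+1)) * sum(R_i^2/n_i) - 3(N+1)
     = 12/(11*12) * (14.5^2/3 + 29.5^2/5 + 22^2/3) - 3*12
     = 0.090909 * 405.467 - 36
     = 0.860606.
Step 4: Ties present; correction factor C = 1 - 6/(11^3 - 11) = 0.995455. Corrected H = 0.860606 / 0.995455 = 0.864536.
Step 5: Under H0, H ~ chi^2(2); p-value = 0.649035.
Step 6: alpha = 0.1. fail to reject H0.

H = 0.8645, df = 2, p = 0.649035, fail to reject H0.


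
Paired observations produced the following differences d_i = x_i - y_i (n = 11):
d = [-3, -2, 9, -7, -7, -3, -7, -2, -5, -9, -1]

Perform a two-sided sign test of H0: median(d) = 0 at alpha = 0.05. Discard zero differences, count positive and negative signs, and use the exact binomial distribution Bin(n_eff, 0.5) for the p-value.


Step 1: Discard zero differences. Original n = 11; n_eff = number of nonzero differences = 11.
Nonzero differences (with sign): -3, -2, +9, -7, -7, -3, -7, -2, -5, -9, -1
Step 2: Count signs: positive = 1, negative = 10.
Step 3: Under H0: P(positive) = 0.5, so the number of positives S ~ Bin(11, 0.5).
Step 4: Two-sided exact p-value = sum of Bin(11,0.5) probabilities at or below the observed probability = 0.011719.
Step 5: alpha = 0.05. reject H0.

n_eff = 11, pos = 1, neg = 10, p = 0.011719, reject H0.


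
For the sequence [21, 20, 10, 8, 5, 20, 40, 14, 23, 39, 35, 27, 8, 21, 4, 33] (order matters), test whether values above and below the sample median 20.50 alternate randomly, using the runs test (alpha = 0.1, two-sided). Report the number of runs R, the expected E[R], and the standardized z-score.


Step 1: Compute median = 20.50; label A = above, B = below.
Labels in order: ABBBBBABAAAABABA  (n_A = 8, n_B = 8)
Step 2: Count runs R = 9.
Step 3: Under H0 (random ordering), E[R] = 2*n_A*n_B/(n_A+n_B) + 1 = 2*8*8/16 + 1 = 9.0000.
        Var[R] = 2*n_A*n_B*(2*n_A*n_B - n_A - n_B) / ((n_A+n_B)^2 * (n_A+n_B-1)) = 14336/3840 = 3.7333.
        SD[R] = 1.9322.
Step 4: R = E[R], so z = 0 with no continuity correction.
Step 5: Two-sided p-value via normal approximation = 2*(1 - Phi(|z|)) = 1.000000.
Step 6: alpha = 0.1. fail to reject H0.

R = 9, z = 0.0000, p = 1.000000, fail to reject H0.


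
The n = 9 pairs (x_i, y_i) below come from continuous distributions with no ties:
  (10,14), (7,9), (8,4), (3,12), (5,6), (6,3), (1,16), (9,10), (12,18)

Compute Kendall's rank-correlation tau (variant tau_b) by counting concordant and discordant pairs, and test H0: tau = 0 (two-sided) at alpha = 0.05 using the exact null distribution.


Step 1: Enumerate the 36 unordered pairs (i,j) with i<j and classify each by sign(x_j-x_i) * sign(y_j-y_i).
  (1,2):dx=-3,dy=-5->C; (1,3):dx=-2,dy=-10->C; (1,4):dx=-7,dy=-2->C; (1,5):dx=-5,dy=-8->C
  (1,6):dx=-4,dy=-11->C; (1,7):dx=-9,dy=+2->D; (1,8):dx=-1,dy=-4->C; (1,9):dx=+2,dy=+4->C
  (2,3):dx=+1,dy=-5->D; (2,4):dx=-4,dy=+3->D; (2,5):dx=-2,dy=-3->C; (2,6):dx=-1,dy=-6->C
  (2,7):dx=-6,dy=+7->D; (2,8):dx=+2,dy=+1->C; (2,9):dx=+5,dy=+9->C; (3,4):dx=-5,dy=+8->D
  (3,5):dx=-3,dy=+2->D; (3,6):dx=-2,dy=-1->C; (3,7):dx=-7,dy=+12->D; (3,8):dx=+1,dy=+6->C
  (3,9):dx=+4,dy=+14->C; (4,5):dx=+2,dy=-6->D; (4,6):dx=+3,dy=-9->D; (4,7):dx=-2,dy=+4->D
  (4,8):dx=+6,dy=-2->D; (4,9):dx=+9,dy=+6->C; (5,6):dx=+1,dy=-3->D; (5,7):dx=-4,dy=+10->D
  (5,8):dx=+4,dy=+4->C; (5,9):dx=+7,dy=+12->C; (6,7):dx=-5,dy=+13->D; (6,8):dx=+3,dy=+7->C
  (6,9):dx=+6,dy=+15->C; (7,8):dx=+8,dy=-6->D; (7,9):dx=+11,dy=+2->C; (8,9):dx=+3,dy=+8->C
Step 2: C = 21, D = 15, total pairs = 36.
Step 3: tau = (C - D)/(n(n-1)/2) = (21 - 15)/36 = 0.166667.
Step 4: Exact two-sided p-value (enumerate n! = 362880 permutations of y under H0): p = 0.612202.
Step 5: alpha = 0.05. fail to reject H0.

tau_b = 0.1667 (C=21, D=15), p = 0.612202, fail to reject H0.


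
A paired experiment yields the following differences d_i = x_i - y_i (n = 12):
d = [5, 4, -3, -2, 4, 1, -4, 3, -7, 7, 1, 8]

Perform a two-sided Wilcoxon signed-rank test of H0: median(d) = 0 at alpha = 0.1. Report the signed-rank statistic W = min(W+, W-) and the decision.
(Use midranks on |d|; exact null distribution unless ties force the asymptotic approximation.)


Step 1: Drop any zero differences (none here) and take |d_i|.
|d| = [5, 4, 3, 2, 4, 1, 4, 3, 7, 7, 1, 8]
Step 2: Midrank |d_i| (ties get averaged ranks).
ranks: |5|->9, |4|->7, |3|->4.5, |2|->3, |4|->7, |1|->1.5, |4|->7, |3|->4.5, |7|->10.5, |7|->10.5, |1|->1.5, |8|->12
Step 3: Attach original signs; sum ranks with positive sign and with negative sign.
W+ = 9 + 7 + 7 + 1.5 + 4.5 + 10.5 + 1.5 + 12 = 53
W- = 4.5 + 3 + 7 + 10.5 = 25
(Check: W+ + W- = 78 should equal n(n+1)/2 = 78.)
Step 4: Test statistic W = min(W+, W-) = 25.
Step 5: Ties in |d|, so use the tie-corrected normal approximation.
        E[W] = n(n+1)/4 = 12*13/4 = 39.
        Tie groups: |d|=1 (t=2), |d|=3 (t=2), |d|=4 (t=3), |d|=7 (t=2); sum(t^3 - t) = 42.
        Var[W] = n(n+1)(2n+1)/24 - sum(t^3-t)/48 = 3900/24 - 42/48 = 161.625.
        z = (W - E[W]) / sqrt(Var[W]) = (25 - 39) / 12.7132 = -1.1012.
        Two-sided p = 2*Phi(z) = 0.270801.
Step 6: alpha = 0.1. fail to reject H0.

W+ = 53, W- = 25, W = min = 25, p = 0.270801, fail to reject H0.


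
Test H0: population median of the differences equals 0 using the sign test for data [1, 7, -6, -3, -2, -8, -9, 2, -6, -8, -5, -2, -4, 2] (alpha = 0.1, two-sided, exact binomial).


Step 1: Discard zero differences. Original n = 14; n_eff = number of nonzero differences = 14.
Nonzero differences (with sign): +1, +7, -6, -3, -2, -8, -9, +2, -6, -8, -5, -2, -4, +2
Step 2: Count signs: positive = 4, negative = 10.
Step 3: Under H0: P(positive) = 0.5, so the number of positives S ~ Bin(14, 0.5).
Step 4: Two-sided exact p-value = sum of Bin(14,0.5) probabilities at or below the observed probability = 0.179565.
Step 5: alpha = 0.1. fail to reject H0.

n_eff = 14, pos = 4, neg = 10, p = 0.179565, fail to reject H0.


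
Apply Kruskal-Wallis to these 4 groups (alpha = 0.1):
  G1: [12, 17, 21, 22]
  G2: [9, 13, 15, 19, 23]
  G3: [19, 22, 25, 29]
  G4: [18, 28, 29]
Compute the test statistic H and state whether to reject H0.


Step 1: Combine all N = 16 observations and assign midranks.
sorted (value, group, rank): (9,G2,1), (12,G1,2), (13,G2,3), (15,G2,4), (17,G1,5), (18,G4,6), (19,G2,7.5), (19,G3,7.5), (21,G1,9), (22,G1,10.5), (22,G3,10.5), (23,G2,12), (25,G3,13), (28,G4,14), (29,G3,15.5), (29,G4,15.5)
Step 2: Sum ranks within each group.
R_1 = 26.5 (n_1 = 4)
R_2 = 27.5 (n_2 = 5)
R_3 = 46.5 (n_3 = 4)
R_4 = 35.5 (n_4 = 3)
Step 3: H = 12/(N(N+1)) * sum(R_i^2/n_i) - 3(N+1)
     = 12/(16*17) * (26.5^2/4 + 27.5^2/5 + 46.5^2/4 + 35.5^2/3) - 3*17
     = 0.044118 * 1287.46 - 51
     = 5.799632.
Step 4: Ties present; correction factor C = 1 - 18/(16^3 - 16) = 0.995588. Corrected H = 5.799632 / 0.995588 = 5.825332.
Step 5: Under H0, H ~ chi^2(3); p-value = 0.120424.
Step 6: alpha = 0.1. fail to reject H0.

H = 5.8253, df = 3, p = 0.120424, fail to reject H0.


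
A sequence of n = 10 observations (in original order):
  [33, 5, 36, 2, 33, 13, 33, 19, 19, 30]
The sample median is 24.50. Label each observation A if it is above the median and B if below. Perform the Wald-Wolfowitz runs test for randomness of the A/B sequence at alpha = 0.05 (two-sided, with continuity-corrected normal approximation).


Step 1: Compute median = 24.50; label A = above, B = below.
Labels in order: ABABABABBA  (n_A = 5, n_B = 5)
Step 2: Count runs R = 9.
Step 3: Under H0 (random ordering), E[R] = 2*n_A*n_B/(n_A+n_B) + 1 = 2*5*5/10 + 1 = 6.0000.
        Var[R] = 2*n_A*n_B*(2*n_A*n_B - n_A - n_B) / ((n_A+n_B)^2 * (n_A+n_B-1)) = 2000/900 = 2.2222.
        SD[R] = 1.4907.
Step 4: Continuity-corrected z = (R - 0.5 - E[R]) / SD[R] = (9 - 0.5 - 6.0000) / 1.4907 = 1.6771.
Step 5: Two-sided p-value via normal approximation = 2*(1 - Phi(|z|)) = 0.093533.
Step 6: alpha = 0.05. fail to reject H0.

R = 9, z = 1.6771, p = 0.093533, fail to reject H0.


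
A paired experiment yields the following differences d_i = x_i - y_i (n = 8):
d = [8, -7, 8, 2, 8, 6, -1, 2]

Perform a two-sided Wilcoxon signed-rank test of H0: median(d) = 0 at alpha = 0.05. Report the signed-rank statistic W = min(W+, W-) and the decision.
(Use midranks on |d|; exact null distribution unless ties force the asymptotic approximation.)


Step 1: Drop any zero differences (none here) and take |d_i|.
|d| = [8, 7, 8, 2, 8, 6, 1, 2]
Step 2: Midrank |d_i| (ties get averaged ranks).
ranks: |8|->7, |7|->5, |8|->7, |2|->2.5, |8|->7, |6|->4, |1|->1, |2|->2.5
Step 3: Attach original signs; sum ranks with positive sign and with negative sign.
W+ = 7 + 7 + 2.5 + 7 + 4 + 2.5 = 30
W- = 5 + 1 = 6
(Check: W+ + W- = 36 should equal n(n+1)/2 = 36.)
Step 4: Test statistic W = min(W+, W-) = 6.
Step 5: Ties in |d|, so use the tie-corrected normal approximation.
        E[W] = n(n+1)/4 = 8*9/4 = 18.
        Tie groups: |d|=2 (t=2), |d|=8 (t=3); sum(t^3 - t) = 30.
        Var[W] = n(n+1)(2n+1)/24 - sum(t^3-t)/48 = 1224/24 - 30/48 = 50.375.
        z = (W - E[W]) / sqrt(Var[W]) = (6 - 18) / 7.0975 = -1.6907.
        Two-sided p = 2*Phi(z) = 0.090889.
Step 6: alpha = 0.05. fail to reject H0.

W+ = 30, W- = 6, W = min = 6, p = 0.090889, fail to reject H0.


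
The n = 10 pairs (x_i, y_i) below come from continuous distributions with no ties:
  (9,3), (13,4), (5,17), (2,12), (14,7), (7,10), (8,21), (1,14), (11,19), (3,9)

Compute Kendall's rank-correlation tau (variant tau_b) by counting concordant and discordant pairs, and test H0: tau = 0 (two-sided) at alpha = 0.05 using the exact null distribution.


Step 1: Enumerate the 45 unordered pairs (i,j) with i<j and classify each by sign(x_j-x_i) * sign(y_j-y_i).
  (1,2):dx=+4,dy=+1->C; (1,3):dx=-4,dy=+14->D; (1,4):dx=-7,dy=+9->D; (1,5):dx=+5,dy=+4->C
  (1,6):dx=-2,dy=+7->D; (1,7):dx=-1,dy=+18->D; (1,8):dx=-8,dy=+11->D; (1,9):dx=+2,dy=+16->C
  (1,10):dx=-6,dy=+6->D; (2,3):dx=-8,dy=+13->D; (2,4):dx=-11,dy=+8->D; (2,5):dx=+1,dy=+3->C
  (2,6):dx=-6,dy=+6->D; (2,7):dx=-5,dy=+17->D; (2,8):dx=-12,dy=+10->D; (2,9):dx=-2,dy=+15->D
  (2,10):dx=-10,dy=+5->D; (3,4):dx=-3,dy=-5->C; (3,5):dx=+9,dy=-10->D; (3,6):dx=+2,dy=-7->D
  (3,7):dx=+3,dy=+4->C; (3,8):dx=-4,dy=-3->C; (3,9):dx=+6,dy=+2->C; (3,10):dx=-2,dy=-8->C
  (4,5):dx=+12,dy=-5->D; (4,6):dx=+5,dy=-2->D; (4,7):dx=+6,dy=+9->C; (4,8):dx=-1,dy=+2->D
  (4,9):dx=+9,dy=+7->C; (4,10):dx=+1,dy=-3->D; (5,6):dx=-7,dy=+3->D; (5,7):dx=-6,dy=+14->D
  (5,8):dx=-13,dy=+7->D; (5,9):dx=-3,dy=+12->D; (5,10):dx=-11,dy=+2->D; (6,7):dx=+1,dy=+11->C
  (6,8):dx=-6,dy=+4->D; (6,9):dx=+4,dy=+9->C; (6,10):dx=-4,dy=-1->C; (7,8):dx=-7,dy=-7->C
  (7,9):dx=+3,dy=-2->D; (7,10):dx=-5,dy=-12->C; (8,9):dx=+10,dy=+5->C; (8,10):dx=+2,dy=-5->D
  (9,10):dx=-8,dy=-10->C
Step 2: C = 18, D = 27, total pairs = 45.
Step 3: tau = (C - D)/(n(n-1)/2) = (18 - 27)/45 = -0.200000.
Step 4: Exact two-sided p-value (enumerate n! = 3628800 permutations of y under H0): p = 0.484313.
Step 5: alpha = 0.05. fail to reject H0.

tau_b = -0.2000 (C=18, D=27), p = 0.484313, fail to reject H0.
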